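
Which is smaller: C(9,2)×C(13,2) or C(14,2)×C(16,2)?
C(9,2)×C(13,2)

Working:
C(9,2)×C(13,2)=2,808, C(14,2)×C(16,2)=10,920.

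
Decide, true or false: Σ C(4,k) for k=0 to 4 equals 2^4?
True

Solution: Binomial theorem: Σ C(4,k) = (1+1)^4 = 2^4 = 16; RHS 2^4 = 16.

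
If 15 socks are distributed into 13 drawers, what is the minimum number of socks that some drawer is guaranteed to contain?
2

Explanation: Pigeonhole: ⌈15/13⌉ = 2.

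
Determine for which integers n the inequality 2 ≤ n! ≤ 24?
n! is strictly increasing; 2! = 2 and 4! = 24, so valid n = 2, 3, 4.

Answer: 2, 3, 4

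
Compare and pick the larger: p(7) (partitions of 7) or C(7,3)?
Pentagonal recurrence p(n) = p(n−1) + p(n−2) − p(n−5) − p(n−7) + …: p(7) = p(6) + p(5) − p(2) − p(0) = 11 + 7 − 2 − 1 = 15; C(7,3) = 35.
Final answer: C(7,3)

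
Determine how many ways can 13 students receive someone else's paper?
2,290,792,932

Explanation: Using D(n) = (n-1)[D(n-1) + D(n-2)]:
D(13) = (13-1) × [D(12) + D(11)]
      = 12 × [176214841 + 14684570]
      = 12 × 190899411
      = 2,290,792,932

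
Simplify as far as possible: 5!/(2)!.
60

Solution: This equals 5×4×3 = 60.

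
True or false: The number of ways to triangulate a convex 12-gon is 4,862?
False

Triangulations of a convex 12-gon are counted by the Catalan number C_10: C_10 = C(20,10)/(10+1) = 184,756/11 = 16,796.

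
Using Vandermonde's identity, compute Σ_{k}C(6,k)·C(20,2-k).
325
= C(6+20,2) = C(26,2) = 325.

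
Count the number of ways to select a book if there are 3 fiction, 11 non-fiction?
By the addition principle: 3 + 11 = 14.

Answer: 14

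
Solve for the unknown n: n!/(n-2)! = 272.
17

Reasoning: n!/(n-2)! = n×(n-1), a product of 2 consecutive integers ≈ (n−0.5)^2. 272^(1/2) + 0.5 ≈ 17.0; check n = 17: 17×16 = 272 ✓. So n = 17.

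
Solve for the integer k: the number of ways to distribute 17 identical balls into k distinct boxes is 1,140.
4

Solution: Stars and bars: the count is C(17+k−1, k−1), increasing in k. k=2: C(18,1) = 18, k=3: C(19,2) = 171, k=4: C(20,3) = 1,140 ✓. So k = 4.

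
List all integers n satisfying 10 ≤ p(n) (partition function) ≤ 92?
6, 7, 8, 9, 10, 11, 12
Tabulating p(n) via p(n) = p(n−1) + p(n−2) − p(n−5) − p(n−7) + …: p(5)=7; p(6)=11; p(7)=15; p(8)=22; p(9)=30; p(10)=42; p(11)=56; p(12)=77; p(13)=101. So valid n = 6, 7, 8, 9, 10, 11, 12.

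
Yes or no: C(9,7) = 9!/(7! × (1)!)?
No
The correct denominator is 7!×2!, giving C(9,7) = 36; the stated RHS is 9!/(7!×1!) = 72 ≠ 36, so the statement does not hold.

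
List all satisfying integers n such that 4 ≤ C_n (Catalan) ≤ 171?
3, 4, 5, 6
C_2=2; C_3=5; C_4=14; C_5=42; C_6=132; C_7=429. So valid n = 3, 4, 5, 6.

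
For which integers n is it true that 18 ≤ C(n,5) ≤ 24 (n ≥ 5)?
C(6,5)=6; C(7,5)=21; C(8,5)=56. So valid n = 7.
Final answer: 7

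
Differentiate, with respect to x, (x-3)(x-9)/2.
(2x - 12)/2
d/dx[(x-3)(x-9)] = (x-9) + (x-3) = 2x - 12. Dividing by 2 gives (2x - 12)/2.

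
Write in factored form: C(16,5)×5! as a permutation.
P(16,5)

C(16,5)×5! = [16!/(5!(11)!)]×5! = 16!/(11)! = P(16,5) = 524,160.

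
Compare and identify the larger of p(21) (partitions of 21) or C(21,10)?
Pentagonal recurrence p(n) = p(n−1) + p(n−2) − p(n−5) − p(n−7) + …: p(21) = p(20) + p(19) − p(16) − p(14) + p(9) + p(6) = 627 + 490 − 231 − 135 + 30 + 11 = 792; C(21,10) = 352,716.
Final answer: C(21,10)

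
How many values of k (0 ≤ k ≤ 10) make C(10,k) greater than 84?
5
Row 10 is unimodal and symmetric about k=10/2. C(10,2)=45 ≤ 84; C(10,3)=120 > 84; by symmetry C(10,k) > 84 for k = 3..7. That's 7 - 3 + 1 = 5 values.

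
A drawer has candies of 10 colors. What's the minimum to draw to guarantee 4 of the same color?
Worst case: 3 of each = 30. One more: 31.
Final answer: 31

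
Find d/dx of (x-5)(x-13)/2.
(2x - 18)/2

Explanation: d/dx[(x-5)(x-13)] = (x-13) + (x-5) = 2x - 18. Dividing by 2 gives (2x - 18)/2.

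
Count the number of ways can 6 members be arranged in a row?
720

Explanation: Arrangements of 6 distinct objects: 6! = 720.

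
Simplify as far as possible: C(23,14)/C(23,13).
C(n,k+1)/C(n,k) = (n−k)/(k+1). Here (23−13)/(13+1) = 10/14 = 5/7.
Final answer: 5/7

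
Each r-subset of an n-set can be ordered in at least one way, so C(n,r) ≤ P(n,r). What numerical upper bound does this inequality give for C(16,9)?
P(16,9) = 16·15·14·13·12·11·10·9·8 = 4,151,347,200, so C(16,9) ≤ 4,151,347,200. (The bound is loose by a factor of 9! = 362,880: C(16,9) = 4,151,347,200/362,880 = 11,440.)
Final answer: 4,151,347,200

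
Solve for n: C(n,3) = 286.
13
C(n,3) = n(n−1)(n−2)/3! is increasing in n, and n(n−1)(n−2) = 3!·286 = 1,716 ≈ (n−1)^3 gives n ≈ 13.0. Check: C(11,3) = 165, C(12,3) = 220, C(13,3) = 286 ✓. So n = 13.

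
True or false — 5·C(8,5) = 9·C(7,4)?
Absorption identity k·C(n,k) = n·C(n-1,k-1). LHS = 5·56 = 280; RHS = 9·35 = 315.
Final answer: False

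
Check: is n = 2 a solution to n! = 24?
No
2! = 2·1! = 2·1 = 2, which does not equal 24.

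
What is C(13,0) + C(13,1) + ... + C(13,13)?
Sum of binomial coefficients = 2^13 = 8,192.

Answer: 8,192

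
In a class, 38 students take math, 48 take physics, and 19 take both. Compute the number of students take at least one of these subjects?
|A∪B| = |A|+|B|-|A∩B| = 38+48-19 = 67.
Final answer: 67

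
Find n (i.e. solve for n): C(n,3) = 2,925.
27

Solution: C(n,3) = n(n−1)(n−2)/3! is increasing in n, and n(n−1)(n−2) = 3!·2,925 = 17,550 ≈ (n−1)^3 gives n ≈ 27.0. Check: C(25,3) = 2,300, C(26,3) = 2,600, C(27,3) = 2,925 ✓. So n = 27.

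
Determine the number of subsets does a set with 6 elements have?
64

Reasoning: Each element can be included or excluded: 2^6 = 64.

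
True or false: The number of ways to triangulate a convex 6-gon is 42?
False

Reasoning: Triangulations of a convex 6-gon are counted by the Catalan number C_4: C_4 = C(8,4)/(4+1) = 70/5 = 14.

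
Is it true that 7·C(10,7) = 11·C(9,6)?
False

Explanation: Absorption identity k·C(n,k) = n·C(n-1,k-1). LHS = 7·120 = 840; RHS = 11·84 = 924.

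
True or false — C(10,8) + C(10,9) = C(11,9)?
Pascal's identity: LHS = 45 + 10 = 55; RHS = C(11,9) = 55. Both sides agree, so the statement holds.

Answer: True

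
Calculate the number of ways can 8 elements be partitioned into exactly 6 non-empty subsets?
266

Working:
This equals S(8,6), the Stirling number of the 2nd kind.
Using the Stirling recurrence: S(n,k) = k·S(n-1,k) + S(n-1,k-1)
S(8,6) = 6·S(7,6) + S(7,5)
         = 6·21 + 140
         = 126 + 140
         = 266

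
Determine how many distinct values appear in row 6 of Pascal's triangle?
4

Row 6 has entries C(6,0)..C(6,6); by symmetry C(6,k)=C(6,6-k), giving 4 distinct values.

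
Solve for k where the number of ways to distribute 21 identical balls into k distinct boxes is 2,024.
4

Solution: Stars and bars: the count is C(21+k−1, k−1), increasing in k. k=2: C(22,1) = 22, k=3: C(23,2) = 253, k=4: C(24,3) = 2,024 ✓. So k = 4.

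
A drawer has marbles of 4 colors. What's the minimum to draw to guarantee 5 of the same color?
Worst case: 4 of each = 16. One more: 17.

Answer: 17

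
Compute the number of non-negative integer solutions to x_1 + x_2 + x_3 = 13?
105

Solution: C(13+3-1, 3-1) = 105.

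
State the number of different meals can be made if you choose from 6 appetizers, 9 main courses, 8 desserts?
432
By the multiplication principle: 6 × 9 × 8 = 432.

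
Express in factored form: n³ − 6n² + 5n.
n(n − 1)(n − 5)

Explanation: n³ − 6n² + 5n = n(n² − 6n + 5) = n(n − 1)(n − 5).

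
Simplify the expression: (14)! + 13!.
93,405,312,000

Explanation: (14)! + 13! = (14)·13! + 13! = (14+1)·13! = 15·13! = 93,405,312,000.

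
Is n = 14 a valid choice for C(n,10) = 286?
No

Working:
C(14,10) = 14·13·12·11·10·9·8·7·6·5/10! = 3,632,428,800/3,628,800 = 1,001, which does not equal 286.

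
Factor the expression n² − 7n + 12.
(n − 3)(n − 4)

Solution: Seek roots whose sum is 7 and product is 12: (3, 4). So n² − 7n + 12 = (n − 3)(n − 4).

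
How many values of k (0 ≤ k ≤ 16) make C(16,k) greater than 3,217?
7
Row 16 is unimodal and symmetric about k=16/2. C(16,4)=1,820 ≤ 3,217; C(16,5)=4,368 > 3,217; by symmetry C(16,k) > 3,217 for k = 5..11. That's 11 - 5 + 1 = 7 values.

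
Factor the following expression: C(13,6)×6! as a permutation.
P(13,6)

Explanation: C(13,6)×6! = [13!/(6!(7)!)]×6! = 13!/(7)! = P(13,6) = 1,235,520.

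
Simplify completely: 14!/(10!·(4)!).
1,001

Reasoning: This is C(14,10) = 1,001.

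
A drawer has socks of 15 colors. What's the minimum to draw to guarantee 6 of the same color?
Worst case: 5 of each = 75. One more: 76.

Answer: 76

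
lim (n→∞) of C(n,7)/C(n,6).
∞

Reasoning: C(n,7)/C(n,6) = (n-6)/7 → ∞ as n → ∞.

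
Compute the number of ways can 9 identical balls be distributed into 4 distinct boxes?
220

Explanation: C(9+4-1, 4-1) = C(12, 3) = 220.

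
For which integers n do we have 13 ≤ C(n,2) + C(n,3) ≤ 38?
5, 6

Reasoning: C(4,2)+C(4,3)=10; C(5,2)+C(5,3)=20; C(6,2)+C(6,3)=35; C(7,2)+C(7,3)=56. So valid n = 5, 6.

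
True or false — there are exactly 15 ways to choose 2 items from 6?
True

C(6,2) = 15.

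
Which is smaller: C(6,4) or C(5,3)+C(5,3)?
C(6,4)

C(6,4)=15; C(5,3)+C(5,3)=10+10=20.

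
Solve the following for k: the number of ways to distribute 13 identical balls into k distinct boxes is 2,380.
Stars and bars: the count is C(13+k−1, k−1), increasing in k. k=3: C(15,2) = 105, k=4: C(16,3) = 560, k=5: C(17,4) = 2,380 ✓. So k = 5.
Final answer: 5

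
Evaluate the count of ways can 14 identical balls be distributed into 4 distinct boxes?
C(14+4-1, 4-1) = C(17, 3) = 680.
Final answer: 680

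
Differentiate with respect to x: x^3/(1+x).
(3x^2(1+x) - x^3)/(1+x)²

Reasoning: Quotient rule: [3x^{2}(1+x) - x^3]/(1+x)².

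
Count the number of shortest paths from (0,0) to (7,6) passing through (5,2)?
315

Solution: To (5,2): C(7,5)=21. From there: C(6,2)=15. Total: 315.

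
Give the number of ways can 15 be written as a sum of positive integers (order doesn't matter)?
Pentagonal recurrence p(n) = p(n−1) + p(n−2) − p(n−5) − p(n−7) + …: p(15) = p(14) + p(13) − p(10) − p(8) + p(3) + p(0) = 135 + 101 − 42 − 22 + 3 + 1 = 176.
Final answer: 176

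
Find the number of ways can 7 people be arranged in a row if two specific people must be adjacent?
1,440

Solution: Treat pair as unit: (7-1)! arrangements × 2 internal orders = 1,440.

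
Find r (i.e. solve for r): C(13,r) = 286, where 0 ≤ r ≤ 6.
3

C(13,r) is increasing for 0 ≤ r ≤ 6. Stepping up (C(13,r+1) = C(13,r)·(13−r)/(r+1)): C(13,1) = 13, C(13,2) = 78, C(13,3) = 286 ✓. So r = 3.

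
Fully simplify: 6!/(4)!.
30
This equals 6×5 = 30.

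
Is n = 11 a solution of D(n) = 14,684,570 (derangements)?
Yes

Explanation: D(11) = (11-1)·[D(10) + D(9)] = 10·[1,334,961 + 133,496] = 14,684,570, which equals 14,684,570.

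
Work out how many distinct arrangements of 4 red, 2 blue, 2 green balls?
420

Reasoning: Multinomial: 8!/(4! × 2! × 2!) = 420.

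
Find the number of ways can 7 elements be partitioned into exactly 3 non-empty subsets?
301

Explanation: This equals S(7,3), the Stirling number of the 2nd kind.
Using the Stirling recurrence: S(n,k) = k·S(n-1,k) + S(n-1,k-1)
S(7,3) = 3·S(6,3) + S(6,2)
         = 3·90 + 31
         = 270 + 31
         = 301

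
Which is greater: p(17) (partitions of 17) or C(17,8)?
C(17,8)

Solution: Pentagonal recurrence p(n) = p(n−1) + p(n−2) − p(n−5) − p(n−7) + …: p(17) = p(16) + p(15) − p(12) − p(10) + p(5) + p(2) = 231 + 176 − 77 − 42 + 7 + 2 = 297; C(17,8) = 24,310.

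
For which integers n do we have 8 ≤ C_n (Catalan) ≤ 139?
C_3=5; C_4=14; C_5=42; C_6=132; C_7=429. So valid n = 4, 5, 6.

Answer: 4, 5, 6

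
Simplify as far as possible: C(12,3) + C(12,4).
715

By Pascal's identity: C(13,4) = 715.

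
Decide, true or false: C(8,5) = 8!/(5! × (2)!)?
False
The correct denominator is 5!×3!, giving C(8,5) = 56; the stated RHS is 8!/(5!×2!) = 168 ≠ 56, so the statement does not hold.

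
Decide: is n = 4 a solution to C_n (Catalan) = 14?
Yes

Solution: C_4 = C(8,4)/(4+1) = 70/5 = 14, which equals 14.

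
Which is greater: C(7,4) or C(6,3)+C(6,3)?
C(6,3)+C(6,3)

Explanation: C(7,4)=35; C(6,3)+C(6,3)=20+20=40.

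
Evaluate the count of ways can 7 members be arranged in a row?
5,040

Reasoning: Arrangements of 7 distinct objects: 7! = 5,040.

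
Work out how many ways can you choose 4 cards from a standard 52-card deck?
270,725

C(52,4) = 270,725.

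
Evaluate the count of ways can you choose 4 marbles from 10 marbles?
210

Explanation: C(10,4) = 10! / (4! × (10-4)!)
         = 10! / (4! × 6!)
         = 210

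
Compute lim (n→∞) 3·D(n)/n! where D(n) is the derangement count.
3/e

D(n)/n! → 1/e, so 3·D(n)/n! → 3/e.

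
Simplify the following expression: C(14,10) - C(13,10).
715

Solution: C(14,10) - C(13,10) = C(13,9) = 715.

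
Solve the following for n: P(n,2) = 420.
21

P(n,2) = n(n−1) is increasing in n; n(n−1) ≈ (n−0.5)^2 = 420 gives n ≈ 21.0. Check: P(19,2) = 342, P(20,2) = 380, P(21,2) = 420 ✓. So n = 21.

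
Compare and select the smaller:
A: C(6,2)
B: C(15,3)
A=C(6,2)=15, B=C(15,3)=455.
Final answer: A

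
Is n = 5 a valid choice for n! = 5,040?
No
5! = 5·4! = 5·24 = 120, which does not equal 5,040.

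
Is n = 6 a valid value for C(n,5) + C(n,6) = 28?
C(6,5) + C(6,6) = 6 + 1 = 7, which does not equal 28.

Answer: No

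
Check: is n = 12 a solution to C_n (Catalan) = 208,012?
C_12 = C(24,12)/(12+1) = 2,704,156/13 = 208,012, which equals 208,012.

Answer: Yes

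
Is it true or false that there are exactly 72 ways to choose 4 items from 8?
False

Solution: C(8,4) = 70 ≠ 72.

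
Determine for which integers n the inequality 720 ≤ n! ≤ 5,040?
6, 7

Working:
n! is strictly increasing; 6! = 720 and 7! = 5,040, so valid n = 6, 7.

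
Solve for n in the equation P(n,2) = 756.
P(n,2) = n(n−1) is increasing in n; n(n−1) ≈ (n−0.5)^2 = 756 gives n ≈ 28.0. Check: P(26,2) = 650, P(27,2) = 702, P(28,2) = 756 ✓. So n = 28.
Final answer: 28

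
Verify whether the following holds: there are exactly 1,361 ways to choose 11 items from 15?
False

C(15,11) = 1,365 ≠ 1361.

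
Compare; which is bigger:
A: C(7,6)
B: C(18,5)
B

Explanation: A=C(7,6)=7, B=C(18,5)=8,568.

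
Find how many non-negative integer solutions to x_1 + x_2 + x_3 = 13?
105

Solution: C(13+3-1, 3-1) = 105.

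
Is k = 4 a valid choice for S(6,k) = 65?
Yes

Solution: S(6,4) = 4·S(5,4) + S(5,3) = 4·10 + 25 = 65, which equals 65.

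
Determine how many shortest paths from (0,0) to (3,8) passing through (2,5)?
84

Explanation: To (2,5): C(7,2)=21. From there: C(4,1)=4. Total: 84.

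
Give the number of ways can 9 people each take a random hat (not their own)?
Using D(n) = (n-1)[D(n-1) + D(n-2)]:
D(9) = (9-1) × [D(8) + D(7)]
      = 8 × [14833 + 1854]
      = 8 × 16687
      = 133,496

Answer: 133,496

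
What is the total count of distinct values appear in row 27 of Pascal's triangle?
14

Working:
Row 27 has entries C(27,0)..C(27,27); by symmetry C(27,k)=C(27,27-k), giving 14 distinct values.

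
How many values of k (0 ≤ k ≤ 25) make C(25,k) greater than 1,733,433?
8

Solution: Row 25 is unimodal and symmetric about k=25/2. C(25,8)=1,081,575 ≤ 1,733,433; C(25,9)=2,042,975 > 1,733,433; by symmetry C(25,k) > 1,733,433 for k = 9..16. That's 16 - 9 + 1 = 8 values.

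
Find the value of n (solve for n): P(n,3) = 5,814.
19

Working:
P(n,3) = n(n−1)(n−2) is increasing in n; n(n−1)(n−2) ≈ (n−1)^3 = 5,814 gives n ≈ 19.0. Check: P(17,3) = 4,080, P(18,3) = 4,896, P(19,3) = 5,814 ✓. So n = 19.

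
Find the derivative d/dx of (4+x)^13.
13(4+x)^12

Solution: Using the power rule: d/dx (4+x)^13 = 13(4+x)^{12}.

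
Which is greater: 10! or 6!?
10!

Solution: 10!=3,628,800, 6!=720. 10! > 6!.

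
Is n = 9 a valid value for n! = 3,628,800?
No

Solution: 9! = 9·8! = 9·40,320 = 362,880, which does not equal 3,628,800.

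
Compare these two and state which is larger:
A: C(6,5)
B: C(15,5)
A=C(6,5)=6, B=C(15,5)=3,003.

Answer: B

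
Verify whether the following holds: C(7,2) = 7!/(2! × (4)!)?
The correct denominator is 2!×5!, giving C(7,2) = 21; the stated RHS is 7!/(2!×4!) = 105 ≠ 21, so the statement does not hold.

Answer: False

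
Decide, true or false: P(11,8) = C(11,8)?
P(11,8) = 6,652,800 but C(11,8) = 165; they differ by a factor of 8! = 40320, so the statement does not hold.
Final answer: False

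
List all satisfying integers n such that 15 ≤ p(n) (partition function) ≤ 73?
7, 8, 9, 10, 11

Solution: Tabulating p(n) via p(n) = p(n−1) + p(n−2) − p(n−5) − p(n−7) + …: p(6)=11; p(7)=15; p(8)=22; p(9)=30; p(10)=42; p(11)=56; p(12)=77. So valid n = 7, 8, 9, 10, 11.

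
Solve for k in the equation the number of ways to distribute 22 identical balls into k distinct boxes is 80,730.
6

Working:
Stars and bars: the count is C(22+k−1, k−1), increasing in k. k=4: C(25,3) = 2,300, k=5: C(26,4) = 14,950, k=6: C(27,5) = 80,730 ✓. So k = 6.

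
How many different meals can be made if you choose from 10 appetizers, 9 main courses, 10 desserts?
900

Reasoning: By the multiplication principle: 10 × 9 × 10 = 900.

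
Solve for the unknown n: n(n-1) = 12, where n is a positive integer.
n² − n − 12 = 0, so n = (1 ± √(1 + 4·12))/2 = (1 ± √49)/2 = (1 ± 7)/2, i.e. n = 4 or n = -3. Taking the positive root, n = 4 (check: 4×3 = 12).
Final answer: 4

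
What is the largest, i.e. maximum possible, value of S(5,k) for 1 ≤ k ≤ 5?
Row S(5,k) for k = 1..5 (via S(n,k) = k·S(n−1,k) + S(n−1,k−1)): 1, 15, 25, 10, 1. The row is unimodal; maximum at k = 3: 25.

Answer: 25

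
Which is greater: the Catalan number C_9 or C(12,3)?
C_9

C_9 = C(18,9)/(9+1) = 48,620/10 = 4,862; C(12,3) = 220.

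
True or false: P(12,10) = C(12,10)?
False

Explanation: P(12,10) = 239,500,800 and C(12,10) = 66; P(n,r) = r! × C(n,r) so P > C whenever r ≥ 2.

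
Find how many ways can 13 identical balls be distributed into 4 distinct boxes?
560

Reasoning: C(13+4-1, 4-1) = C(16, 3) = 560.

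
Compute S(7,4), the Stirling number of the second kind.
350

Solution: Using the Stirling recurrence: S(n,k) = k·S(n-1,k) + S(n-1,k-1)
S(7,4) = 4·S(6,4) + S(6,3)
         = 4·65 + 90
         = 260 + 90
         = 350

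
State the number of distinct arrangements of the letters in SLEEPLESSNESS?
1,081,080

Solution: Word has 13 letters (S=5, L=2, E=4, P=1, N=1). Arrangements: 13!/Π(k!) = 1,081,080.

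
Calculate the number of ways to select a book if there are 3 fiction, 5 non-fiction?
8

Working:
By the addition principle: 3 + 5 = 8.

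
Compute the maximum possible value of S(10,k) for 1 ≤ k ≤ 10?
42,525

Explanation: Row S(10,k) for k = 1..10 (via S(n,k) = k·S(n−1,k) + S(n−1,k−1)): 1, 511, 9,330, 34,105, 42,525, 22,827, 5,880, 750, 45, 1. The row is unimodal; maximum at k = 5: 42,525.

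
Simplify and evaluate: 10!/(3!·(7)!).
120

Reasoning: This is C(10,3) = 120.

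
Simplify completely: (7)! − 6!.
4,320

Working:
(7)! − 6! = (7)·6! − 6! = (7−1)·6! = 6·6! = 4,320.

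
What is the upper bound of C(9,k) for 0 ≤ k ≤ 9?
Maximum at k = 4 or k = 5: C(9,4) = 126.
Final answer: 126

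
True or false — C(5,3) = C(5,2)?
True

Solution: Symmetry C(n,k) = C(n,n-k): C(5,3) = 10 and C(5,2) = 10. Both sides agree, so the statement holds.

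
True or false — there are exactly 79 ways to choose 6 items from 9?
False

Explanation: C(9,6) = 84 ≠ 79.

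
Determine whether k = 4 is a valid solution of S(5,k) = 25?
No

Solution: S(5,4) = 4·S(4,4) + S(4,3) = 4·1 + 6 = 10, which does not equal 25.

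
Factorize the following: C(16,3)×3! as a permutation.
C(16,3)×3! = [16!/(3!(13)!)]×3! = 16!/(13)! = P(16,3) = 3,360.

Answer: P(16,3)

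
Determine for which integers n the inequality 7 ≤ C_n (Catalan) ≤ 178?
4, 5, 6

Reasoning: C_3=5; C_4=14; C_5=42; C_6=132; C_7=429. So valid n = 4, 5, 6.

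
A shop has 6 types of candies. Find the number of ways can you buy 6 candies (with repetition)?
462

Stars and bars: C(6+6-1, 6) = C(11, 6) = 462.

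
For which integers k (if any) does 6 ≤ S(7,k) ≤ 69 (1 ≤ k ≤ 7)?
2, 6
S(7,1)=1; S(7,2)=63; S(7,3)=301; S(7,4)=350; S(7,5)=140; S(7,6)=21; S(7,7)=1. So valid k = 2, 6.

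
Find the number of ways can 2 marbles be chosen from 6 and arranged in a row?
30

Reasoning: P(6,2) = 6!/(6-2)! = 30.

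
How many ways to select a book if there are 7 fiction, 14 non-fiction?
By the addition principle: 7 + 14 = 21.
Final answer: 21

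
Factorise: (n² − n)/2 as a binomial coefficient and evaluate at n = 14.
C(n,2); C(14,2) = 91

Solution: (n² − n)/2 = n(n−1)/2 = C(n,2). At n = 14: C(14,2) = 91.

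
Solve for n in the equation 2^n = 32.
5

Explanation: 2^5 = 32, so n = 5.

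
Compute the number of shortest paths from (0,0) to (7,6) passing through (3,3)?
700

To (3,3): C(6,3)=20. From there: C(7,4)=35. Total: 700.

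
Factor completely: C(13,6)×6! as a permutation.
P(13,6)

Working:
C(13,6)×6! = [13!/(6!(7)!)]×6! = 13!/(7)! = P(13,6) = 1,235,520.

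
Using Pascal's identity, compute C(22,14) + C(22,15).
490,314

Reasoning: C(22,14) + C(22,15) = C(23,15) = 490,314.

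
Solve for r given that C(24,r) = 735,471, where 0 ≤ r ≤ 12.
8

Reasoning: C(24,r) is increasing for 0 ≤ r ≤ 12. Stepping up (C(24,r+1) = C(24,r)·(24−r)/(r+1)): C(24,1) = 24, C(24,2) = 276, C(24,3) = 2,024, C(24,4) = 10,626, C(24,5) = 42,504, C(24,6) = 134,596, C(24,7) = 346,104, C(24,8) = 735,471 ✓. So r = 8.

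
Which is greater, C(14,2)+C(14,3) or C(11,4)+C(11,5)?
C(11,4)+C(11,5)

Working:
First=455, Second=792.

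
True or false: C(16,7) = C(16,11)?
False

Solution: C(16,7) = 11,440 but C(16,11) = 4,368; symmetry gives C(16,7) = C(16,9), not C(16,11).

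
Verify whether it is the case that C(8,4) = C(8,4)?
Symmetry C(n,k) = C(n,n-k): C(8,4) = 70 and C(8,4) = 70. Both sides agree, so the statement holds.

Answer: True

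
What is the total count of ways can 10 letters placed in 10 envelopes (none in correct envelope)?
1,334,961

Solution: Using D(n) = (n-1)[D(n-1) + D(n-2)]:
D(10) = (10-1) × [D(9) + D(8)]
      = 9 × [133496 + 14833]
      = 9 × 148329
      = 1,334,961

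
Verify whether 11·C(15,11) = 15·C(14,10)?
True
Absorption identity k·C(n,k) = n·C(n-1,k-1). LHS = 11·1365 = 15,015; RHS = 15·1001 = 15,015.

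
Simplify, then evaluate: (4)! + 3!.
(4)! + 3! = (4)·3! + 3! = (4+1)·3! = 5·3! = 30.

Answer: 30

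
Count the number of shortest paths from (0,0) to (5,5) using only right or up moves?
Choose 5 rights from 10 moves: C(10,5) = 252.
Final answer: 252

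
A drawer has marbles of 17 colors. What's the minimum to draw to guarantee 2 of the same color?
18

Working:
Worst case: 1 of each = 17. One more: 18.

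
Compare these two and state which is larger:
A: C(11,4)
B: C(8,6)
A

Explanation: A=C(11,4)=330, B=C(8,6)=28.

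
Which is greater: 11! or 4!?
11!
11!=39,916,800, 4!=24. 11! > 4!.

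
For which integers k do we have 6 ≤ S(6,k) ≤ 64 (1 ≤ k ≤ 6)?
2, 5

Reasoning: S(6,1)=1; S(6,2)=31; S(6,3)=90; S(6,4)=65; S(6,5)=15; S(6,6)=1. So valid k = 2, 5.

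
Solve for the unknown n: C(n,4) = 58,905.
36

C(n,4) = n(n−1)(n−2)(n−3)/4! is increasing in n, and n(n−1)(n−2)(n−3) = 4!·58,905 = 1,413,720 ≈ (n−1.5)^4 gives n ≈ 36.0. Check: C(34,4) = 46,376, C(35,4) = 52,360, C(36,4) = 58,905 ✓. So n = 36.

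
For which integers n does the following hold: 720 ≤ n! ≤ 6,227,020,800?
6, 7, 8, 9, 10, 11, 12, 13
n! is strictly increasing; 6! = 720 and 13! = 6,227,020,800, so valid n = 6, 7, 8, 9, 10, 11, 12, 13.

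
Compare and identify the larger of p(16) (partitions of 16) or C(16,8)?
C(16,8)

Pentagonal recurrence p(n) = p(n−1) + p(n−2) − p(n−5) − p(n−7) + …: p(16) = p(15) + p(14) − p(11) − p(9) + p(4) + p(1) = 176 + 135 − 56 − 30 + 5 + 1 = 231; C(16,8) = 12,870.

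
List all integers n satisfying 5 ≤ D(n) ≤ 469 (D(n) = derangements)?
4, 5, 6

Working:
Using D(n) = (n−1)[D(n−1) + D(n−2)] with D(1)=0, D(2)=1: D(3)=2; D(4)=9; D(5)=44; D(6)=265; D(7)=1,854. So valid n = 4, 5, 6.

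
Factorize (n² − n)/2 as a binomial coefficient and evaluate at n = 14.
C(n,2); C(14,2) = 91

Explanation: (n² − n)/2 = n(n−1)/2 = C(n,2). At n = 14: C(14,2) = 91.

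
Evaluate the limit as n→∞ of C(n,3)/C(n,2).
∞

Solution: C(n,3)/C(n,2) = (n-2)/3 → ∞ as n → ∞.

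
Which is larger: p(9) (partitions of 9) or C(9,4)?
Pentagonal recurrence p(n) = p(n−1) + p(n−2) − p(n−5) − p(n−7) + …: p(9) = p(8) + p(7) − p(4) − p(2) = 22 + 15 − 5 − 2 = 30; C(9,4) = 126.

Answer: C(9,4)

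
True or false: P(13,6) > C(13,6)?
True

P(13,6) = 1,235,520 and C(13,6) = 1,716; P(n,r) = r! × C(n,r) so P > C whenever r ≥ 2.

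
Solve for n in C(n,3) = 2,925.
27

Solution: C(n,3) = n(n−1)(n−2)/3! is increasing in n, and n(n−1)(n−2) = 3!·2,925 = 17,550 ≈ (n−1)^3 gives n ≈ 27.0. Check: C(25,3) = 2,300, C(26,3) = 2,600, C(27,3) = 2,925 ✓. So n = 27.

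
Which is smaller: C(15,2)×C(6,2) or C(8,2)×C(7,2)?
C(15,2)×C(6,2)=1,575, C(8,2)×C(7,2)=588.
Final answer: C(8,2)×C(7,2)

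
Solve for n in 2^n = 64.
2^6 = 64, so n = 6.
Final answer: 6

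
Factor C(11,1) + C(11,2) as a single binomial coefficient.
By Pascal's identity: C(11,1) + C(11,2) = C(12,2) = 66.

Answer: C(12,2)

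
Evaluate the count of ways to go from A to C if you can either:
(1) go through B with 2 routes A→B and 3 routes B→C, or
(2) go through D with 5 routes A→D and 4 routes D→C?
26

Working:
Route via B: 2×3=6. Route via D: 5×4=20. Total: 26.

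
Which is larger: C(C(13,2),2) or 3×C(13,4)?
C(C(13,2),2)
C(C(13,2),2)=3,003, 3×C(13,4)=2,145.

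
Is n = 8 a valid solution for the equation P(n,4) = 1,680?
P(8,4) = 8·7·6·5 = 1,680, which equals 1,680.
Final answer: Yes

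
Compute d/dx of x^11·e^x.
(11x^10 + x^11)e^x
Product rule: d/dx[x^11]·e^x + x^11·d/dx[e^x] = 11x^{10}e^x + x^11e^x.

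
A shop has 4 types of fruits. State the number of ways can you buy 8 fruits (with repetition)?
165

Explanation: Stars and bars: C(8+4-1, 8) = C(11, 8) = 165.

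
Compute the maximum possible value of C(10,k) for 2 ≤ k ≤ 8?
252

Working:
C(10,k) is maximised at the centre of the row: C(10,5) = 252.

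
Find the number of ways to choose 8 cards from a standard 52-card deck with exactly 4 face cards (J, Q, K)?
12 face cards and 40 non-face cards: C(12,4) × C(40,4) = 495 × 91,390 = 45,238,050.

Answer: 45,238,050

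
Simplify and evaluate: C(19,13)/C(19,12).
7/13

Solution: C(n,k+1)/C(n,k) = (n−k)/(k+1). Here (19−12)/(12+1) = 7/13 = 7/13.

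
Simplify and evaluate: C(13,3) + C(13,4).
1,001

Reasoning: By Pascal's identity: C(14,4) = 1,001.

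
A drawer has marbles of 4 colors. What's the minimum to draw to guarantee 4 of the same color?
13
Worst case: 3 of each = 12. One more: 13.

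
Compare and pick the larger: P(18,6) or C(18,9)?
P(18,6)

Working:
P(18,6)=13,366,080, C(18,9)=48,620.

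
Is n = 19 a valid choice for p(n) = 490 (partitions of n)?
Yes

Reasoning: Pentagonal recurrence p(n) = p(n−1) + p(n−2) − p(n−5) − p(n−7) + …: p(19) = p(18) + p(17) − p(14) − p(12) + p(7) + p(4) = 385 + 297 − 135 − 77 + 15 + 5 = 490, which equals 490.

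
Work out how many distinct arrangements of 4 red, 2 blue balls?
15
Multinomial: 6!/(4! × 2!) = 15.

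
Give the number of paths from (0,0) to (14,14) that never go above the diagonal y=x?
2,674,440

Working:
Counted by the Catalan number C_14: C_14 = C(28,14)/(14+1) = 40,116,600/15 = 2,674,440.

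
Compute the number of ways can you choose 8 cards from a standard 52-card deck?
752,538,150

C(52,8) = 752,538,150.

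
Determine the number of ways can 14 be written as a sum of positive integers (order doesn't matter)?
135

Reasoning: Pentagonal recurrence p(n) = p(n−1) + p(n−2) − p(n−5) − p(n−7) + …: p(14) = p(13) + p(12) − p(9) − p(7) + p(2) = 101 + 77 − 30 − 15 + 2 = 135.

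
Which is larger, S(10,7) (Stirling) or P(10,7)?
P(10,7)

Explanation: S(10,7) = 7·S(9,7) + S(9,6) = 7·462 + 2,646 = 5,880; P(10,7) = 604,800.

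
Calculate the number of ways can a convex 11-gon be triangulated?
4,862
Using the Catalan number formula: C_n = C(2n, n) / (n+1)
C_9 = C(18, 9) / (9+1)
     = 48620 / 10
     = 4,862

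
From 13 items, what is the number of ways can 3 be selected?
C(13,3) = 13! / (3! × (13-3)!)
         = 13! / (3! × 10!)
         = 286

Answer: 286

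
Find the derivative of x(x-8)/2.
(2x - 8)/2

d/dx[(x-0)(x-8)] = (x-8) + (x-0) = 2x - 8. Dividing by 2 gives (2x - 8)/2.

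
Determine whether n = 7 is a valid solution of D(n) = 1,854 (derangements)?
D(7) = (7-1)·[D(6) + D(5)] = 6·[265 + 44] = 1,854, which equals 1,854.
Final answer: Yes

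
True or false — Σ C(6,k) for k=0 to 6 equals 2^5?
Binomial theorem: Σ C(6,k) = (1+1)^6 = 2^6 = 64; RHS 2^5 = 32.

Answer: False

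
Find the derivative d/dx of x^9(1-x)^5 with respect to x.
Product rule: 9x^{8}(1-x)^{5} + x^9·(-5)(1-x)^{4}.
Final answer: 9x^8(1-x)^5 - 5x^9(1-x)^4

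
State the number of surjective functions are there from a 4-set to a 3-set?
36

Reasoning: Onto functions = 3! × S(4,3)
First compute S(4,3) via recurrence:
Using the Stirling recurrence: S(n,k) = k·S(n-1,k) + S(n-1,k-1)
S(4,3) = 3·S(3,3) + S(3,2)
         = 3·1 + 3
         = 3 + 3
         = 6
Then: 6 × 6 = 36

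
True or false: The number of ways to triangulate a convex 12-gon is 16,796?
True

Triangulations of a convex 12-gon are counted by the Catalan number C_10: C_10 = C(20,10)/(10+1) = 184,756/11 = 16,796.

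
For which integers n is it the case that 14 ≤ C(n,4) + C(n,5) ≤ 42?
C(5,4)+C(5,5)=6; C(6,4)+C(6,5)=21; C(7,4)+C(7,5)=56. So valid n = 6.

Answer: 6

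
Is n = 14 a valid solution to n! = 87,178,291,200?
Yes
14! = 14·13! = 14·6,227,020,800 = 87,178,291,200, which equals 87,178,291,200.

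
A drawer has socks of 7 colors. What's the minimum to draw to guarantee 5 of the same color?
29

Reasoning: Worst case: 4 of each = 28. One more: 29.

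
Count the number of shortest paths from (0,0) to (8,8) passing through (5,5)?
5,040

To (5,5): C(10,5)=252. From there: C(6,3)=20. Total: 5,040.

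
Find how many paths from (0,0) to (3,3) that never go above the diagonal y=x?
Counted by the Catalan number C_3: C_3 = C(6,3)/(3+1) = 20/4 = 5.

Answer: 5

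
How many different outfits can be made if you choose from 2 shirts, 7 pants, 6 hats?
By the multiplication principle: 2 × 7 × 6 = 84.
Final answer: 84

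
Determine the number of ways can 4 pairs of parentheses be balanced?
14

Explanation: Using the Catalan number formula: C_n = C(2n, n) / (n+1)
C_4 = C(8, 4) / (4+1)
     = 70 / 5
     = 14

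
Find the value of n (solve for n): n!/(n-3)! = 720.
10
n!/(n-3)! = n×(n-1)×(n-2), a product of 3 consecutive integers ≈ (n−1)^3. 720^(1/3) + 1 ≈ 10.0; check n = 10: 10×9×8 = 720 ✓. So n = 10.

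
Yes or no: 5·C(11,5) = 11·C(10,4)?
Absorption identity k·C(n,k) = n·C(n-1,k-1). LHS = 5·462 = 2,310; RHS = 11·210 = 2,310.
Final answer: Yes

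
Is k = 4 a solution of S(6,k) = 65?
Yes

Working:
S(6,4) = 4·S(5,4) + S(5,3) = 4·10 + 25 = 65, which equals 65.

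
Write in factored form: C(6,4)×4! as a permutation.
P(6,4)

Solution: C(6,4)×4! = [6!/(4!(2)!)]×4! = 6!/(2)! = P(6,4) = 360.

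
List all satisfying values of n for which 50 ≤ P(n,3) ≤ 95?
5

Solution: P(4,3)=24; P(5,3)=60; P(6,3)=120. So valid n = 5.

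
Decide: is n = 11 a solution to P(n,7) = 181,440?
P(11,7) = 11·10·9·8·7·6·5 = 1,663,200, which does not equal 181,440.

Answer: No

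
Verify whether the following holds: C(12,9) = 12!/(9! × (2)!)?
The correct denominator is 9!×3!, giving C(12,9) = 220; the stated RHS is 12!/(9!×2!) = 660 ≠ 220, so the statement does not hold.
Final answer: False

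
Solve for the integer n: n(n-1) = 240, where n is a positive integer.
n² − n − 240 = 0, so n = (1 ± √(1 + 4·240))/2 = (1 ± √961)/2 = (1 ± 31)/2, i.e. n = 16 or n = -15. Taking the positive root, n = 16 (check: 16×15 = 240).
Final answer: 16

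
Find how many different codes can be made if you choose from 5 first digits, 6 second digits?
30

By the multiplication principle: 5 × 6 = 30.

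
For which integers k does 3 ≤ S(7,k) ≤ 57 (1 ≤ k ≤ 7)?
6

Solution: S(7,1)=1; S(7,2)=63; S(7,3)=301; S(7,4)=350; S(7,5)=140; S(7,6)=21; S(7,7)=1. So valid k = 6.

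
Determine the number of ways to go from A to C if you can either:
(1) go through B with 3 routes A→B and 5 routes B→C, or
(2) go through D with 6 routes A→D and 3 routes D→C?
33

Working:
Route via B: 3×5=15. Route via D: 6×3=18. Total: 33.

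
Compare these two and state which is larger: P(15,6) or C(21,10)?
P(15,6)

Explanation: P(15,6)=3,603,600, C(21,10)=352,716.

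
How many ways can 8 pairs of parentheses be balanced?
1,430
Using the Catalan number formula: C_n = C(2n, n) / (n+1)
C_8 = C(16, 8) / (8+1)
     = 12870 / 9
     = 1,430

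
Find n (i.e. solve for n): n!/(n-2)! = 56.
8

Working:
n!/(n-2)! = n×(n-1), a product of 2 consecutive integers ≈ (n−0.5)^2. 56^(1/2) + 0.5 ≈ 8.0; check n = 8: 8×7 = 56 ✓. So n = 8.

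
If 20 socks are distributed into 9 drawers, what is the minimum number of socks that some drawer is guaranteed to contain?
3

Reasoning: Pigeonhole: ⌈20/9⌉ = 3.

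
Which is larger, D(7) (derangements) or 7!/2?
7!/2

Explanation: D(7) = (7-1)·[D(6) + D(5)] = 6·[265 + 44] = 1,854; 7!/2 = 5,040/2 = 2,520.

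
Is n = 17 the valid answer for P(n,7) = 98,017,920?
P(17,7) = 17·16·15·14·13·12·11 = 98,017,920, which equals 98,017,920.
Final answer: Yes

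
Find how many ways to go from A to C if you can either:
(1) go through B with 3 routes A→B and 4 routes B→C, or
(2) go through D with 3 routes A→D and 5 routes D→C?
Route via B: 3×4=12. Route via D: 3×5=15. Total: 27.
Final answer: 27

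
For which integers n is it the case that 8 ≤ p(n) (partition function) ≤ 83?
6, 7, 8, 9, 10, 11, 12

Working:
Tabulating p(n) via p(n) = p(n−1) + p(n−2) − p(n−5) − p(n−7) + …: p(5)=7; p(6)=11; p(7)=15; p(8)=22; p(9)=30; p(10)=42; p(11)=56; p(12)=77; p(13)=101. So valid n = 6, 7, 8, 9, 10, 11, 12.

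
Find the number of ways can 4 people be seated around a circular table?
6

Solution: Circular arrangements: (4-1)! = 6.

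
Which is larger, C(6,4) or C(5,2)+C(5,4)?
Equal
C(6,4)=15; C(5,2)+C(5,4)=10+5=15.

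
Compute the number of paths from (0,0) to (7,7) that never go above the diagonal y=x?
Counted by the Catalan number C_7: C_7 = C(14,7)/(7+1) = 3,432/8 = 429.

Answer: 429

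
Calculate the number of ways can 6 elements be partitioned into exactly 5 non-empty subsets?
15

Explanation: This equals S(6,5), the Stirling number of the 2nd kind.
Using the Stirling recurrence: S(n,k) = k·S(n-1,k) + S(n-1,k-1)
S(6,5) = 5·S(5,5) + S(5,4)
         = 5·1 + 10
         = 5 + 10
         = 15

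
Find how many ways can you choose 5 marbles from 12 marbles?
792

Reasoning: C(12,5) = 12! / (5! × (12-5)!)
         = 12! / (5! × 7!)
         = 792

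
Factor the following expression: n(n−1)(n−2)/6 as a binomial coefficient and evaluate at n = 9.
C(n,3); C(9,3) = 84

Reasoning: n(n−1)(n−2)/6 = n!/(3!(n−3)!) = C(n,3). At n = 9: C(9,3) = 84.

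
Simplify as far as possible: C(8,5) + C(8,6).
84

Explanation: By Pascal's identity: C(9,6) = 84.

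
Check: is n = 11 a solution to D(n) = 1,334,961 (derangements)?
No
D(11) = (11-1)·[D(10) + D(9)] = 10·[1,334,961 + 133,496] = 14,684,570, which does not equal 1,334,961.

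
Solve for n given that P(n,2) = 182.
14

P(n,2) = n(n−1) is increasing in n; n(n−1) ≈ (n−0.5)^2 = 182 gives n ≈ 14.0. Check: P(12,2) = 132, P(13,2) = 156, P(14,2) = 182 ✓. So n = 14.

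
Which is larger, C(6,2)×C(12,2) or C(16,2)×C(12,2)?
C(16,2)×C(12,2)

C(6,2)×C(12,2)=990, C(16,2)×C(12,2)=7,920.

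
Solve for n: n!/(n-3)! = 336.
8

Reasoning: n!/(n-3)! = n×(n-1)×(n-2), a product of 3 consecutive integers ≈ (n−1)^3. 336^(1/3) + 1 ≈ 8.0; check n = 8: 8×7×6 = 336 ✓. So n = 8.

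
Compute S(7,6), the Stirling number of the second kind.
Using the Stirling recurrence: S(n,k) = k·S(n-1,k) + S(n-1,k-1)
S(7,6) = 6·S(6,6) + S(6,5)
         = 6·1 + 15
         = 6 + 15
         = 21

Answer: 21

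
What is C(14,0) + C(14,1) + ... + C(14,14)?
16,384

Reasoning: Sum of binomial coefficients = 2^14 = 16,384.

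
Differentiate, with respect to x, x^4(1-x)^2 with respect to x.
4x^3(1-x)^2 - 2x^4(1-x)^1

Solution: Product rule: 4x^{3}(1-x)^{2} + x^4·(-2)(1-x)^{1}.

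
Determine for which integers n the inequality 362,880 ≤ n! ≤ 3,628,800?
n! is strictly increasing; 9! = 362,880 and 10! = 3,628,800, so valid n = 9, 10.
Final answer: 9, 10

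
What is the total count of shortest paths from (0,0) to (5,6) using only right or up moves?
462

Reasoning: Choose 5 rights from 11 moves: C(11,5) = 462.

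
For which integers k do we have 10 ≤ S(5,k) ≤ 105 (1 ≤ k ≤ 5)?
2, 3, 4

Solution: S(5,1)=1; S(5,2)=15; S(5,3)=25; S(5,4)=10; S(5,5)=1. So valid k = 2, 3, 4.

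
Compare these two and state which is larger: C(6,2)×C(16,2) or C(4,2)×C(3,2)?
C(6,2)×C(16,2)=1,800, C(4,2)×C(3,2)=18.

Answer: C(6,2)×C(16,2)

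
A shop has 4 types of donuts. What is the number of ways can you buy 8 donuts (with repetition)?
165
Stars and bars: C(8+4-1, 8) = C(11, 8) = 165.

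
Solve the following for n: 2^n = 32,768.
15

Reasoning: 32,768 = 1,024 × 32 = 2^10 × 2^5 = 2^15, so n = 15.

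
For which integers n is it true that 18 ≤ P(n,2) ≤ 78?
5, 6, 7, 8, 9

Solution: P(4,2)=12; P(5,2)=20; P(6,2)=30; P(7,2)=42; P(8,2)=56; P(9,2)=72; P(10,2)=90. So valid n = 5, 6, 7, 8, 9.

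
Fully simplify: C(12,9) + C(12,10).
286

Working:
By Pascal's identity: C(13,10) = 286.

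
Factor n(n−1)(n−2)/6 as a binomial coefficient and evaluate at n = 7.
C(n,3); C(7,3) = 35

Solution: n(n−1)(n−2)/6 = n!/(3!(n−3)!) = C(n,3). At n = 7: C(7,3) = 35.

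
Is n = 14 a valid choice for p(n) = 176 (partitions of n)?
No

Explanation: Pentagonal recurrence p(n) = p(n−1) + p(n−2) − p(n−5) − p(n−7) + …: p(14) = p(13) + p(12) − p(9) − p(7) + p(2) = 101 + 77 − 30 − 15 + 2 = 135, which does not equal 176.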